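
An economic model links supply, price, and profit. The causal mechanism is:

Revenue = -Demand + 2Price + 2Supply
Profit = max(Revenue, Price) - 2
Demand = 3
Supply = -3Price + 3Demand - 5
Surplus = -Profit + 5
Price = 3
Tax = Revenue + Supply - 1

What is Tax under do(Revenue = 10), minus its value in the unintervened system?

17

Intervening sets Revenue = 10 and removes its equation (Revenue = -Demand + 2Price + 2Supply).
Supply = -3Price + 3Demand - 5  [with Price=3, Demand=3]  = -5
Tax = Revenue + Supply - 1  [with Revenue=10, Supply=-5]  = 4
Without intervention: Supply = -3Price + 3Demand - 5  [with Price=3, Demand=3]  = -5; Revenue = -Demand + 2Price + 2Supply  [with Demand=3, Price=3, Supply=-5]  = -7; Tax = Revenue + Supply - 1  [with Revenue=-7, Supply=-5]  = -13.
Change = 4 − (-13) = 17.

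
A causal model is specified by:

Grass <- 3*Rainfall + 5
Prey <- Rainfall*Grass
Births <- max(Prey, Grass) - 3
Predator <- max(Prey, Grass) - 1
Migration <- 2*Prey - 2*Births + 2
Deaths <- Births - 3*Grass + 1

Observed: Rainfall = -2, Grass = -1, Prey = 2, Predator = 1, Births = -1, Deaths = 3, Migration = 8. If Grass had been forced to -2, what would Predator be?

Under do(Grass=-2), the mechanism Grass <- 3*Rainfall + 5 is discarded; Grass is fixed at -2.
Prey = Rainfall*Grass  [with Rainfall=-2, Grass=-2]  = 4
Predator = max(Prey, Grass) - 1  [with Prey=4, Grass=-2]  = 3

3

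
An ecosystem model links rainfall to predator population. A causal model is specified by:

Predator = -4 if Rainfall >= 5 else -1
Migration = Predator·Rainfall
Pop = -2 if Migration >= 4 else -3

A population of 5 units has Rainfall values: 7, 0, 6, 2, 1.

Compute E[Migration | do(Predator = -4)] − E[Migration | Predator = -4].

The intervention sets Predator=-4 in all 5 units regardless of Rainfall. Recomputing Migration per unit gives -28, 0, -24, -8, -4; average -12.8.
E[Migration|Predator=-4] averages over only the 2 units with Predator=-4 (Rainfall = 7, 6): Migration = -28, -24, mean -26.
Difference = -12.8 − (-26) = 13.2.

13.2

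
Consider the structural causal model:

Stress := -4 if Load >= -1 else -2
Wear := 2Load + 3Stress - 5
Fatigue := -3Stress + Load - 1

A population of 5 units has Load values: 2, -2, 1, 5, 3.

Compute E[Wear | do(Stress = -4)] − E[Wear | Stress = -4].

Every unit gets Stress=-4 under the intervention. Wear values become -13, -21, -15, -7, -11; E[Wear|do(Stress=-4)] = -13.4.
Observing Stress=-4 restricts to units where Stress's equation naturally yields -4: Load ∈ {2, 1, 5, 3}. In that subpopulation Wear = -13, -15, -7, -11, mean -11.5.
Difference = -13.4 − (-11.5) = -1.9.

-1.9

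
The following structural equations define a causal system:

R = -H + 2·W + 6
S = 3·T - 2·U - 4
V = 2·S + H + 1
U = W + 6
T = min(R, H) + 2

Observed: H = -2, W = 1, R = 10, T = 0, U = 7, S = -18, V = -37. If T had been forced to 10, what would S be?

12

Under do(T=10), the mechanism T = min(R, H) + 2 is discarded; T is fixed at 10.
U = W + 6  [with W=1]  = 7
S = 3·T - 2·U - 4  [with T=10, U=7]  = 12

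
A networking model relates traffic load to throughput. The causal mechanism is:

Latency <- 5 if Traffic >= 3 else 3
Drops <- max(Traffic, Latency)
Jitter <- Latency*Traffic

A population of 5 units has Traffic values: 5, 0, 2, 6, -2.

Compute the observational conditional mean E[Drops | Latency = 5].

5.5

E[Drops|Latency=5] averages over only the 2 units with Latency=5 (Traffic = 5, 6): Drops = 5, 6, mean 5.5.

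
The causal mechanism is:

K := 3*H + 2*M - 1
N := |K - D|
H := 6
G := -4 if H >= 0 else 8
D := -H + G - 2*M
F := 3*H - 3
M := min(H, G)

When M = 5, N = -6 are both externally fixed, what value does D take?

-20

The joint intervention fixes M = 5, N = -6, removing each variable's own equation.
G = -4 if H >= 0 else 8  [with H=6]  = -4
D = -H + G - 2*M  [with H=6, G=-4, M=5]  = -20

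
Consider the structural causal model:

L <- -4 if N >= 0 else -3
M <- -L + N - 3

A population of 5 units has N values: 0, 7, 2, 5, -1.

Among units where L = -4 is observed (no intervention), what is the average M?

4.5

Observing L=-4 restricts to units where L's equation naturally yields -4: N ∈ {0, 7, 2, 5}. In that subpopulation M = 1, 8, 3, 6, mean 4.5.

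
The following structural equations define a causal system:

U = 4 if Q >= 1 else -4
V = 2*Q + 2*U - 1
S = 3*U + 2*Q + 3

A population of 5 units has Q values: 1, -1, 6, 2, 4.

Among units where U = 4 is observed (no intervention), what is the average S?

21.5

Observing U=4 restricts to units where U's equation naturally yields 4: Q ∈ {1, 6, 2, 4}. In that subpopulation S = 17, 27, 19, 23, mean 21.5.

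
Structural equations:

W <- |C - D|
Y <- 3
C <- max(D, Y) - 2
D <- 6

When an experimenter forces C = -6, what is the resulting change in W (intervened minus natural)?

The intervention breaks the incoming arrows to C: C <- max(D, Y) - 2 no longer applies, and C = -6.
W = |C - D|  [with C=-6, D=6]  = 12
Without intervention: C = max(D, Y) - 2  [with D=6, Y=3]  = 4; W = |C - D|  [with C=4, D=6]  = 2.
Change = 12 − 2 = 10.

10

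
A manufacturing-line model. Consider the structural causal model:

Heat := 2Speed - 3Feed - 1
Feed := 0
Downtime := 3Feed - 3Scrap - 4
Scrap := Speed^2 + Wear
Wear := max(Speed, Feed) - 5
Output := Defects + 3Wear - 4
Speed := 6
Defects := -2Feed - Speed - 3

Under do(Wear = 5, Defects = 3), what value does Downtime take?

-127

The joint intervention fixes Wear = 5, Defects = 3, removing each variable's own equation.
Scrap = Speed^2 + Wear  [with Speed=6, Wear=5]  = 41
Downtime = 3Feed - 3Scrap - 4  [with Feed=0, Scrap=41]  = -127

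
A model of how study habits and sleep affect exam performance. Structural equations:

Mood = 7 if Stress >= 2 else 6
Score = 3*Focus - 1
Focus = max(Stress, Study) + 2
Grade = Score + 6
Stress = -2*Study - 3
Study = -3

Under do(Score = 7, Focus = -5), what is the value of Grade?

The joint intervention fixes Score = 7, Focus = -5, removing each variable's own equation.
Grade = Score + 6  [with Score=7]  = 13

13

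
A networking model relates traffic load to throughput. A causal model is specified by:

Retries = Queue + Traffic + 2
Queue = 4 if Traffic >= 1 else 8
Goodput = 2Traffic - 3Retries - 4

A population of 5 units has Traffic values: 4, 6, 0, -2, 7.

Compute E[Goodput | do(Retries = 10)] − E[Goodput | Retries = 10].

2

Under do(Retries=10), Retries's equation is replaced by Retries=10 for every unit. Per-unit Goodput: -26, -22, -34, -38, -20. Mean = -28.
E[Goodput|Retries=10] averages over only the 2 units with Retries=10 (Traffic = 4, 0): Goodput = -26, -34, mean -30.
Difference = -28 − (-30) = 2.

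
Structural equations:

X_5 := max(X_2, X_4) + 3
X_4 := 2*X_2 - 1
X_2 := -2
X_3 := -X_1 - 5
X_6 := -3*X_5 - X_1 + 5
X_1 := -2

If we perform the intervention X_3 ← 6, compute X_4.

The intervention breaks the incoming arrows to X_3: X_3 := -X_1 - 5 no longer applies, and X_3 = 6.
X_4 is not downstream of the intervention, so its value is determined by the original equations.
X_4 = 2*X_2 - 1  [with X_2=-2]  = -5

-5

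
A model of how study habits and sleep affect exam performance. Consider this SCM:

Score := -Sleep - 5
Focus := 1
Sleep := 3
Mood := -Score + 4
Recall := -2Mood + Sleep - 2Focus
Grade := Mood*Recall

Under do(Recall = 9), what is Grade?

The intervention breaks the incoming arrows to Recall: Recall := -2Mood + Sleep - 2Focus no longer applies, and Recall = 9.
Score = -Sleep - 5  [with Sleep=3]  = -8
Mood = -Score + 4  [with Score=-8]  = 12
Grade = Mood*Recall  [with Mood=12, Recall=9]  = 108

108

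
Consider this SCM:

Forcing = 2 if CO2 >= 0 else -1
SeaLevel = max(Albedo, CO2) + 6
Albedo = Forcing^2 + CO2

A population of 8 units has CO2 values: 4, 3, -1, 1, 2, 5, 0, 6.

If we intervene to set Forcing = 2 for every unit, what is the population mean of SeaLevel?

12.5

Every unit gets Forcing=2 under the intervention. SeaLevel values become 14, 13, 9, 11, 12, 15, 10, 16; E[SeaLevel|do(Forcing=2)] = 12.5.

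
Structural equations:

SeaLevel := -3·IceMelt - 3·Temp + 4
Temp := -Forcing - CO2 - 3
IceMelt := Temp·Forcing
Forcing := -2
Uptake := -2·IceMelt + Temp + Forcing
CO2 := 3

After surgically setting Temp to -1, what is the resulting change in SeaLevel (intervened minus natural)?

9

do(Temp=-1) replaces the equation Temp := -Forcing - CO2 - 3 with the constant Temp = -1.
IceMelt = Temp·Forcing  [with Temp=-1, Forcing=-2]  = 2
SeaLevel = -3·IceMelt - 3·Temp + 4  [with IceMelt=2, Temp=-1]  = 1
Without intervention: Temp = -Forcing - CO2 - 3  [with Forcing=-2, CO2=3]  = -4; IceMelt = Temp·Forcing  [with Temp=-4, Forcing=-2]  = 8; SeaLevel = -3·IceMelt - 3·Temp + 4  [with IceMelt=8, Temp=-4]  = -8.
Change = 1 − (-8) = 9.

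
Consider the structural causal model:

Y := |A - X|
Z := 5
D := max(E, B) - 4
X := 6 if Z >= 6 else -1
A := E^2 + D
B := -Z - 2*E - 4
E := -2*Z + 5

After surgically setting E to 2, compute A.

do(E=2) replaces the equation E := -2*Z + 5 with the constant E = 2.
B = -Z - 2*E - 4  [with Z=5, E=2]  = -13
D = max(E, B) - 4  [with E=2, B=-13]  = -2
A = E^2 + D  [with E=2, D=-2]  = 2

2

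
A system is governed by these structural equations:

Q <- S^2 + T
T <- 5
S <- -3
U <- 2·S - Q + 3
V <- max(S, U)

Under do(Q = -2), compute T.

5

Under do(Q=-2), the mechanism Q <- S^2 + T is discarded; Q is fixed at -2.
T is not downstream of the intervention, so its value is determined by the original equations.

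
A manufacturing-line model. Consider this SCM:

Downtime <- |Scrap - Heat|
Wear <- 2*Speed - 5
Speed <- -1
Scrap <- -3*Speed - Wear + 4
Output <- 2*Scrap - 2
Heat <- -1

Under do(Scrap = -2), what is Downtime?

1

Under do(Scrap=-2), the mechanism Scrap <- -3*Speed - Wear + 4 is discarded; Scrap is fixed at -2.
Downtime = |Scrap - Heat|  [with Scrap=-2, Heat=-1]  = 1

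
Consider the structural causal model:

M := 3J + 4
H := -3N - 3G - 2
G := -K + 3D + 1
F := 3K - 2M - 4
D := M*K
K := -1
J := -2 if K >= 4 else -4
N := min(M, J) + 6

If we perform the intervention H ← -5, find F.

9

The intervention breaks the incoming arrows to H: H := -3N - 3G - 2 no longer applies, and H = -5.
F is not downstream of the intervention, so its value is determined by the original equations.
J = -2 if K >= 4 else -4  [with K=-1]  = -4
M = 3J + 4  [with J=-4]  = -8
F = 3K - 2M - 4  [with K=-1, M=-8]  = 9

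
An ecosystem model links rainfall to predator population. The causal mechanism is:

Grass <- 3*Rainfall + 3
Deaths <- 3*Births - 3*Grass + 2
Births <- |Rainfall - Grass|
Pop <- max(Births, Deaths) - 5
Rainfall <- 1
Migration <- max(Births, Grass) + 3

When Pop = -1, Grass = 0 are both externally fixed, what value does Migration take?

The joint intervention fixes Pop = -1, Grass = 0, removing each variable's own equation.
Births = |Rainfall - Grass|  [with Rainfall=1, Grass=0]  = 1
Migration = max(Births, Grass) + 3  [with Births=1, Grass=0]  = 4

4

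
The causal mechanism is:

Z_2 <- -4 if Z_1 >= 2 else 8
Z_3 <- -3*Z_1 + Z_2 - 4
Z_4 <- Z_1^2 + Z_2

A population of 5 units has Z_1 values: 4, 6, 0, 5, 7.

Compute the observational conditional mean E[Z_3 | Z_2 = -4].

Observing Z_2=-4 restricts to units where Z_2's equation naturally yields -4: Z_1 ∈ {4, 6, 5, 7}. In that subpopulation Z_3 = -20, -26, -23, -29, mean -24.5.

-24.5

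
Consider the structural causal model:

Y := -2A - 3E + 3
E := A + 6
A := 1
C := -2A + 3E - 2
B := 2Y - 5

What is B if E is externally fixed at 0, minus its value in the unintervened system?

42

Under do(E=0), the mechanism E := A + 6 is discarded; E is fixed at 0.
Y = -2A - 3E + 3  [with A=1, E=0]  = 1
B = 2Y - 5  [with Y=1]  = -3
Without intervention: E = A + 6  [with A=1]  = 7; Y = -2A - 3E + 3  [with A=1, E=7]  = -20; B = 2Y - 5  [with Y=-20]  = -45.
Change = -3 − (-45) = 42.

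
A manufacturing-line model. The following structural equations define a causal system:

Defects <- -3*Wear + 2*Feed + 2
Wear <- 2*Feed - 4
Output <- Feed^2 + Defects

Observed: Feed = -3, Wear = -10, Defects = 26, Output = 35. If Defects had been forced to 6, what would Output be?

15

The intervention breaks the incoming arrows to Defects: Defects <- -3*Wear + 2*Feed + 2 no longer applies, and Defects = 6.
Output = Feed^2 + Defects  [with Feed=-3, Defects=6]  = 15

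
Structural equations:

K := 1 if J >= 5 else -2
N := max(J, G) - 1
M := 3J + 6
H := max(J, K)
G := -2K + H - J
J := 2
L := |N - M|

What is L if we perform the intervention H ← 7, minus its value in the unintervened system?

-5

The intervention breaks the incoming arrows to H: H := max(J, K) no longer applies, and H = 7.
K = 1 if J >= 5 else -2  [with J=2]  = -2
G = -2K + H - J  [with K=-2, H=7, J=2]  = 9
N = max(J, G) - 1  [with J=2, G=9]  = 8
M = 3J + 6  [with J=2]  = 12
L = |N - M|  [with N=8, M=12]  = 4
Without intervention: K = 1 if J >= 5 else -2  [with J=2]  = -2; H = max(J, K)  [with J=2, K=-2]  = 2; G = -2K + H - J  [with K=-2, H=2, J=2]  = 4; N = max(J, G) - 1  [with J=2, G=4]  = 3; M = 3J + 6  [with J=2]  = 12; L = |N - M|  [with N=3, M=12]  = 9.
Change = 4 − 9 = -5.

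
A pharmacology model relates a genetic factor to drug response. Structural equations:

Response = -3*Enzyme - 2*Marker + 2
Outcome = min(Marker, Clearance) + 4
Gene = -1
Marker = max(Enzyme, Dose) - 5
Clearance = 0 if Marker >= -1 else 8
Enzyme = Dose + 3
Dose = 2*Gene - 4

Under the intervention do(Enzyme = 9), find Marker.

The intervention breaks the incoming arrows to Enzyme: Enzyme = Dose + 3 no longer applies, and Enzyme = 9.
Dose = 2*Gene - 4  [with Gene=-1]  = -6
Marker = max(Enzyme, Dose) - 5  [with Enzyme=9, Dose=-6]  = 4

4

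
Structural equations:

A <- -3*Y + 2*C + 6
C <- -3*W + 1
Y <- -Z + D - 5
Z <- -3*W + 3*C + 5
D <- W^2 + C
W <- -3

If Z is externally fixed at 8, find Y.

6

do(Z=8) replaces the equation Z <- -3*W + 3*C + 5 with the constant Z = 8.
C = -3*W + 1  [with W=-3]  = 10
D = W^2 + C  [with W=-3, C=10]  = 19
Y = -Z + D - 5  [with Z=8, D=19]  = 6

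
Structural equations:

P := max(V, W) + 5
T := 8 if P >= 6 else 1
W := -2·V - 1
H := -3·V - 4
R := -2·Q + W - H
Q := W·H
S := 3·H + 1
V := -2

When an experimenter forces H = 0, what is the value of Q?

The intervention breaks the incoming arrows to H: H := -3·V - 4 no longer applies, and H = 0.
W = -2·V - 1  [with V=-2]  = 3
Q = W·H  [with W=3, H=0]  = 0

0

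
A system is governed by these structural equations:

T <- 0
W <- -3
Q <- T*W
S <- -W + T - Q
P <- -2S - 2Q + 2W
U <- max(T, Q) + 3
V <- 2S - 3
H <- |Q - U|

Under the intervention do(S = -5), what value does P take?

Intervening sets S = -5 and removes its equation (S <- -W + T - Q).
Q = T*W  [with T=0, W=-3]  = 0
P = -2S - 2Q + 2W  [with S=-5, Q=0, W=-3]  = 4

4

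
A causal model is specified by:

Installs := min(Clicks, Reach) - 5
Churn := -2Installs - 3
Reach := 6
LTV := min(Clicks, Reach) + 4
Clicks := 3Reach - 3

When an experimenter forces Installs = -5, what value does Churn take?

The intervention breaks the incoming arrows to Installs: Installs := min(Clicks, Reach) - 5 no longer applies, and Installs = -5.
Churn = -2Installs - 3  [with Installs=-5]  = 7

7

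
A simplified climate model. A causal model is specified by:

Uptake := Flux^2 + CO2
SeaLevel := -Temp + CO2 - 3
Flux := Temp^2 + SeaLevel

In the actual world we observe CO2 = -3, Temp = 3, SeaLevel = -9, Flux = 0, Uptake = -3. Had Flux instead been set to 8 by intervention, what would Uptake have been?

Intervening sets Flux = 8 and removes its equation (Flux := Temp^2 + SeaLevel).
Uptake = Flux^2 + CO2  [with Flux=8, CO2=-3]  = 61

61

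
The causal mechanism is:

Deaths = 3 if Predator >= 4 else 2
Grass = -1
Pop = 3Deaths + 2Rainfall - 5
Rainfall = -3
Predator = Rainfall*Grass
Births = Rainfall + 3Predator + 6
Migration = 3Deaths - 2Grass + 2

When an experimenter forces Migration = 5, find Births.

12

do(Migration=5) replaces the equation Migration = 3Deaths - 2Grass + 2 with the constant Migration = 5.
No directed path runs from Migration to Births, so Births keeps its natural value.
Predator = Rainfall*Grass  [with Rainfall=-3, Grass=-1]  = 3
Births = Rainfall + 3Predator + 6  [with Rainfall=-3, Predator=3]  = 12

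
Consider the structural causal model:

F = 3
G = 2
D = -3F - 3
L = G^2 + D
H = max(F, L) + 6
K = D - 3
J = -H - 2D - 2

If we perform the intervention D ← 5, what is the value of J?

The intervention breaks the incoming arrows to D: D = -3F - 3 no longer applies, and D = 5.
L = G^2 + D  [with G=2, D=5]  = 9
H = max(F, L) + 6  [with F=3, L=9]  = 15
J = -H - 2D - 2  [with H=15, D=5]  = -27

-27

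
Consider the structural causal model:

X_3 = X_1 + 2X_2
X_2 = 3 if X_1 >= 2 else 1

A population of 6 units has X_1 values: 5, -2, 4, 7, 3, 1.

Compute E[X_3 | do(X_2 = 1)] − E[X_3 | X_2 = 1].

3.5

Under do(X_2=1), X_2's equation is replaced by X_2=1 for every unit. Per-unit X_3: 7, 0, 6, 9, 5, 3. Mean = 5.
Observing X_2=1 restricts to units where X_2's equation naturally yields 1: X_1 ∈ {-2, 1}. In that subpopulation X_3 = 0, 3, mean 1.5.
Difference = 5 − 1.5 = 3.5.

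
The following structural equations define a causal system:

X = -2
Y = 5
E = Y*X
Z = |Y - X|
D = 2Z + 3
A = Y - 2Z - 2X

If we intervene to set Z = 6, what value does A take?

-3

Under do(Z=6), the mechanism Z = |Y - X| is discarded; Z is fixed at 6.
A = Y - 2Z - 2X  [with Y=5, Z=6, X=-2]  = -3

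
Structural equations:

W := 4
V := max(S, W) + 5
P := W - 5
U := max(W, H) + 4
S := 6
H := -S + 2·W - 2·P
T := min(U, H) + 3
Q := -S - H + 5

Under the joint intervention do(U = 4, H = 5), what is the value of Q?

-6

Setting U = 4, H = 5 by intervention discards those variables' equations.
Q = -S - H + 5  [with S=6, H=5]  = -6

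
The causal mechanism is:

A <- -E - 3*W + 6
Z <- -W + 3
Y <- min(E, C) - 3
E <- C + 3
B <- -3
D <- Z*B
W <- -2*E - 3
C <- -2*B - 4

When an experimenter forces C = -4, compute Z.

4

Under do(C=-4), the mechanism C <- -2*B - 4 is discarded; C is fixed at -4.
E = C + 3  [with C=-4]  = -1
W = -2*E - 3  [with E=-1]  = -1
Z = -W + 3  [with W=-1]  = 4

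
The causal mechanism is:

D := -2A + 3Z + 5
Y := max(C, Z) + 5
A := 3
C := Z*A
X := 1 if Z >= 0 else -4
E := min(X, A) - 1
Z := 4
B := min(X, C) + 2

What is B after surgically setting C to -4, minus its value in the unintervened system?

-5

The intervention breaks the incoming arrows to C: C := Z*A no longer applies, and C = -4.
X = 1 if Z >= 0 else -4  [with Z=4]  = 1
B = min(X, C) + 2  [with X=1, C=-4]  = -2
Without intervention: C = Z*A  [with Z=4, A=3]  = 12; X = 1 if Z >= 0 else -4  [with Z=4]  = 1; B = min(X, C) + 2  [with X=1, C=12]  = 3.
Change = -2 − 3 = -5.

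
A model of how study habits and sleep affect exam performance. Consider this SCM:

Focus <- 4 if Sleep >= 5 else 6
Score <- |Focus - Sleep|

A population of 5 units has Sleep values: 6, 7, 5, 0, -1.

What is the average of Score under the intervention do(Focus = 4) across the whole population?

The intervention sets Focus=4 in all 5 units regardless of Sleep. Recomputing Score per unit gives 2, 3, 1, 4, 5; average 3.

3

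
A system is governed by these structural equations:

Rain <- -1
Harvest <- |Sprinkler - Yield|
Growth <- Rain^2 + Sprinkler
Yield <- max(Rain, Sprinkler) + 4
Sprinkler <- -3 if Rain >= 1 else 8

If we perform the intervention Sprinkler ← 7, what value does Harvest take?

do(Sprinkler=7) replaces the equation Sprinkler <- -3 if Rain >= 1 else 8 with the constant Sprinkler = 7.
Yield = max(Rain, Sprinkler) + 4  [with Rain=-1, Sprinkler=7]  = 11
Harvest = |Sprinkler - Yield|  [with Sprinkler=7, Yield=11]  = 4

4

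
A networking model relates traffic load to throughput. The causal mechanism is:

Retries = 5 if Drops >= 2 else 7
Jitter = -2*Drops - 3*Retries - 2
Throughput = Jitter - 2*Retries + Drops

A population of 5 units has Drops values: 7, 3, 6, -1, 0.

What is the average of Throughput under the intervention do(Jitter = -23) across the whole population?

do(Jitter=-23) breaks Jitter's dependence on Drops. With Jitter=-23 fixed, Throughput across the units is -26, -30, -27, -38, -37, mean -31.6.

-31.6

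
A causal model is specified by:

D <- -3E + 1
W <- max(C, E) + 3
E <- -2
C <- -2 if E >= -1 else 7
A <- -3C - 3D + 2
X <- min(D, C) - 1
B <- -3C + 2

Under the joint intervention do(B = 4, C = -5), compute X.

-6

Setting B = 4, C = -5 by intervention discards those variables' equations.
D = -3E + 1  [with E=-2]  = 7
X = min(D, C) - 1  [with D=7, C=-5]  = -6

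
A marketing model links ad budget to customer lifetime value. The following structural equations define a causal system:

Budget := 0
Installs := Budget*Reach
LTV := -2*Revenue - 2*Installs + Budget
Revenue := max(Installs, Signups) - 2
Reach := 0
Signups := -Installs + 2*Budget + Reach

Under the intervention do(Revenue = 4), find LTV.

-8

The intervention breaks the incoming arrows to Revenue: Revenue := max(Installs, Signups) - 2 no longer applies, and Revenue = 4.
Installs = Budget*Reach  [with Budget=0, Reach=0]  = 0
LTV = -2*Revenue - 2*Installs + Budget  [with Revenue=4, Installs=0, Budget=0]  = -8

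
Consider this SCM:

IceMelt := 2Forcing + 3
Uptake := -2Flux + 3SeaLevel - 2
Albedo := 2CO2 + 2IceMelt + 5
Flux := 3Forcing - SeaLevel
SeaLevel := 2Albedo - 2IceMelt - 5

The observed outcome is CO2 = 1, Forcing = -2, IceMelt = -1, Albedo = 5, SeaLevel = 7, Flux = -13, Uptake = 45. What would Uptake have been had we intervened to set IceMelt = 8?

The intervention breaks the incoming arrows to IceMelt: IceMelt := 2Forcing + 3 no longer applies, and IceMelt = 8.
Albedo = 2CO2 + 2IceMelt + 5  [with CO2=1, IceMelt=8]  = 23
SeaLevel = 2Albedo - 2IceMelt - 5  [with Albedo=23, IceMelt=8]  = 25
Flux = 3Forcing - SeaLevel  [with Forcing=-2, SeaLevel=25]  = -31
Uptake = -2Flux + 3SeaLevel - 2  [with Flux=-31, SeaLevel=25]  = 135

135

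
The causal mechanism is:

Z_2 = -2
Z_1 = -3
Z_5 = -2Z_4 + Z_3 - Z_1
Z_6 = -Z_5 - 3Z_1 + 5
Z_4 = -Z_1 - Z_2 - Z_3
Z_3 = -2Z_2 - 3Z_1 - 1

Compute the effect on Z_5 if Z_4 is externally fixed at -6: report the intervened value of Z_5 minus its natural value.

Intervening sets Z_4 = -6 and removes its equation (Z_4 = -Z_1 - Z_2 - Z_3).
Z_3 = -2Z_2 - 3Z_1 - 1  [with Z_2=-2, Z_1=-3]  = 12
Z_5 = -2Z_4 + Z_3 - Z_1  [with Z_4=-6, Z_3=12, Z_1=-3]  = 27
Without intervention: Z_3 = -2Z_2 - 3Z_1 - 1  [with Z_2=-2, Z_1=-3]  = 12; Z_4 = -Z_1 - Z_2 - Z_3  [with Z_1=-3, Z_2=-2, Z_3=12]  = -7; Z_5 = -2Z_4 + Z_3 - Z_1  [with Z_4=-7, Z_3=12, Z_1=-3]  = 29.
Change = 27 − 29 = -2.

-2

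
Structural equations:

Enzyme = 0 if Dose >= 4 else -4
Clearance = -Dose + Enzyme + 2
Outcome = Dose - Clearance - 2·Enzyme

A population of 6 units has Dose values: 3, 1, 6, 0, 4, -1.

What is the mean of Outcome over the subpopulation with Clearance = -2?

8

Observing Clearance=-2 restricts to units where Clearance's equation naturally yields -2: Dose ∈ {0, 4}. In that subpopulation Outcome = 10, 6, mean 8.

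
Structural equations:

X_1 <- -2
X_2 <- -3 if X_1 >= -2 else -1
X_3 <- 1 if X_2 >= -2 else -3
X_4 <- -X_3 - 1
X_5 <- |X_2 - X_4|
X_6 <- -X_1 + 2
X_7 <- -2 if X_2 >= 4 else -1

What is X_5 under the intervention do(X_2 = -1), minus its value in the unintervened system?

do(X_2=-1) replaces the equation X_2 <- -3 if X_1 >= -2 else -1 with the constant X_2 = -1.
X_3 = 1 if X_2 >= -2 else -3  [with X_2=-1]  = 1
X_4 = -X_3 - 1  [with X_3=1]  = -2
X_5 = |X_2 - X_4|  [with X_2=-1, X_4=-2]  = 1
Without intervention: X_2 = -3 if X_1 >= -2 else -1  [with X_1=-2]  = -3; X_3 = 1 if X_2 >= -2 else -3  [with X_2=-3]  = -3; X_4 = -X_3 - 1  [with X_3=-3]  = 2; X_5 = |X_2 - X_4|  [with X_2=-3, X_4=2]  = 5.
Change = 1 − 5 = -4.

-4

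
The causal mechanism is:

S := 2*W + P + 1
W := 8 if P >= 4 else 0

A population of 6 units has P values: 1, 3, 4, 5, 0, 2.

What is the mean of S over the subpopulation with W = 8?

Observing W=8 restricts to units where W's equation naturally yields 8: P ∈ {4, 5}. In that subpopulation S = 21, 22, mean 21.5.

21.5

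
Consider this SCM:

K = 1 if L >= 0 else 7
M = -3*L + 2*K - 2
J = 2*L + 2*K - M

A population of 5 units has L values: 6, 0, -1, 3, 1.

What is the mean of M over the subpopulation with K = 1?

-7.5

Conditioning on K=1 selects the 4 unit(s) with L ∈ {6, 0, 3, 1}. Their M values: -18, 0, -9, -3. Mean = -7.5.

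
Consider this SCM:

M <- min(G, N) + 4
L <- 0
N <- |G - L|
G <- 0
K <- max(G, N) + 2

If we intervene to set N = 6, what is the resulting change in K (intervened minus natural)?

The intervention breaks the incoming arrows to N: N <- |G - L| no longer applies, and N = 6.
K = max(G, N) + 2  [with G=0, N=6]  = 8
Without intervention: N = |G - L|  [with G=0, L=0]  = 0; K = max(G, N) + 2  [with G=0, N=0]  = 2.
Change = 8 − 2 = 6.

6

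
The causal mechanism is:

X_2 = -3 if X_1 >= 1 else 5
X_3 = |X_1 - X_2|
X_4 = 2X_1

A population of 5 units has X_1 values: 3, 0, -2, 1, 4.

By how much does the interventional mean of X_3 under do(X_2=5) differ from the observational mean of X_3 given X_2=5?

The intervention sets X_2=5 in all 5 units regardless of X_1. Recomputing X_3 per unit gives 2, 5, 7, 4, 1; average 3.8.
Conditioning on X_2=5 selects the 2 unit(s) with X_1 ∈ {0, -2}. Their X_3 values: 5, 7. Mean = 6.
Difference = 3.8 − 6 = -2.2.

-2.2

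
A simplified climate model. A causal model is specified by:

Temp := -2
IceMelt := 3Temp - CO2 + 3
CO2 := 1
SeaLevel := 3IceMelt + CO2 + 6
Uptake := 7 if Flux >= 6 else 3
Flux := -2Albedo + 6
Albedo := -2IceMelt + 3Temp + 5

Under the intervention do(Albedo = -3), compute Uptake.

The intervention breaks the incoming arrows to Albedo: Albedo := -2IceMelt + 3Temp + 5 no longer applies, and Albedo = -3.
Flux = -2Albedo + 6  [with Albedo=-3]  = 12
Uptake = 7 if Flux >= 6 else 3  [with Flux=12]  = 7

7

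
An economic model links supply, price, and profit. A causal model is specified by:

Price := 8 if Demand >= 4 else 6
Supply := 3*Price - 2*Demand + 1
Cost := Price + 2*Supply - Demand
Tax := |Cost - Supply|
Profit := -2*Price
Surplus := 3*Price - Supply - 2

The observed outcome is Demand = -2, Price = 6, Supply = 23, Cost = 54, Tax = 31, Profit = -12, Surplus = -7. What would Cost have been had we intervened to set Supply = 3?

The intervention breaks the incoming arrows to Supply: Supply := 3*Price - 2*Demand + 1 no longer applies, and Supply = 3.
Price = 8 if Demand >= 4 else 6  [with Demand=-2]  = 6
Cost = Price + 2*Supply - Demand  [with Price=6, Supply=3, Demand=-2]  = 14

14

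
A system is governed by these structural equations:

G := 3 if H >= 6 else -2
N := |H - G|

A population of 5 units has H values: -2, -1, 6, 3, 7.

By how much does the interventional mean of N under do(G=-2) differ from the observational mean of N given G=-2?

2.6

do(G=-2) breaks G's dependence on H. With G=-2 fixed, N across the units is 0, 1, 8, 5, 9, mean 4.6.
E[N|G=-2] averages over only the 3 units with G=-2 (H = -2, -1, 3): N = 0, 1, 5, mean 2.
Difference = 4.6 − 2 = 2.6.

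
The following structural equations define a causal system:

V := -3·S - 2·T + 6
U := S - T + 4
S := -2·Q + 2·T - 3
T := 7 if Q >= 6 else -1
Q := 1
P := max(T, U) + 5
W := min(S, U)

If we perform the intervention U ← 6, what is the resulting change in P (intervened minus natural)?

Intervening sets U = 6 and removes its equation (U := S - T + 4).
T = 7 if Q >= 6 else -1  [with Q=1]  = -1
P = max(T, U) + 5  [with T=-1, U=6]  = 11
Without intervention: T = 7 if Q >= 6 else -1  [with Q=1]  = -1; S = -2·Q + 2·T - 3  [with Q=1, T=-1]  = -7; U = S - T + 4  [with S=-7, T=-1]  = -2; P = max(T, U) + 5  [with T=-1, U=-2]  = 4.
Change = 11 − 4 = 7.

7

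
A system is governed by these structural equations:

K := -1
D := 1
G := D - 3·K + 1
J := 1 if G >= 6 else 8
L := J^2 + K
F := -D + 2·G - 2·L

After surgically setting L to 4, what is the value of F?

1

The intervention breaks the incoming arrows to L: L := J^2 + K no longer applies, and L = 4.
G = D - 3·K + 1  [with D=1, K=-1]  = 5
F = -D + 2·G - 2·L  [with D=1, G=5, L=4]  = 1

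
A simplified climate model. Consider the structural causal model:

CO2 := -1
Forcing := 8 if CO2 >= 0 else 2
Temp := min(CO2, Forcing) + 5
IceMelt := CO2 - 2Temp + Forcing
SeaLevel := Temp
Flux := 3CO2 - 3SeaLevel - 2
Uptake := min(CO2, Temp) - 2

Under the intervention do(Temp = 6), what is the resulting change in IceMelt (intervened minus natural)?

-4

The intervention breaks the incoming arrows to Temp: Temp := min(CO2, Forcing) + 5 no longer applies, and Temp = 6.
Forcing = 8 if CO2 >= 0 else 2  [with CO2=-1]  = 2
IceMelt = CO2 - 2Temp + Forcing  [with CO2=-1, Temp=6, Forcing=2]  = -11
Without intervention: Forcing = 8 if CO2 >= 0 else 2  [with CO2=-1]  = 2; Temp = min(CO2, Forcing) + 5  [with CO2=-1, Forcing=2]  = 4; IceMelt = CO2 - 2Temp + Forcing  [with CO2=-1, Temp=4, Forcing=2]  = -7.
Change = -11 − (-7) = -4.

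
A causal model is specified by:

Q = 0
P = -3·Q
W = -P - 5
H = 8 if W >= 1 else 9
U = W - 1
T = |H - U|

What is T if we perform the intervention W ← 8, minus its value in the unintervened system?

The intervention breaks the incoming arrows to W: W = -P - 5 no longer applies, and W = 8.
H = 8 if W >= 1 else 9  [with W=8]  = 8
U = W - 1  [with W=8]  = 7
T = |H - U|  [with H=8, U=7]  = 1
Without intervention: P = -3·Q  [with Q=0]  = 0; W = -P - 5  [with P=0]  = -5; H = 8 if W >= 1 else 9  [with W=-5]  = 9; U = W - 1  [with W=-5]  = -6; T = |H - U|  [with H=9, U=-6]  = 15.
Change = 1 − 15 = -14.

-14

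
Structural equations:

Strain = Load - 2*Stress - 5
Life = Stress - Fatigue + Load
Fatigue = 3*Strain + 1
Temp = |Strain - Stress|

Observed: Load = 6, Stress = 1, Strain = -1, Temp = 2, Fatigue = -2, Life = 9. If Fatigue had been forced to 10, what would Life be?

The intervention breaks the incoming arrows to Fatigue: Fatigue = 3*Strain + 1 no longer applies, and Fatigue = 10.
Life = Stress - Fatigue + Load  [with Stress=1, Fatigue=10, Load=6]  = -3

-3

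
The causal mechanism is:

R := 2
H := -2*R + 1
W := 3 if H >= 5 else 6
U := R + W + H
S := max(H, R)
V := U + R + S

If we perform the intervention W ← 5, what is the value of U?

4

The intervention breaks the incoming arrows to W: W := 3 if H >= 5 else 6 no longer applies, and W = 5.
H = -2*R + 1  [with R=2]  = -3
U = R + W + H  [with R=2, W=5, H=-3]  = 4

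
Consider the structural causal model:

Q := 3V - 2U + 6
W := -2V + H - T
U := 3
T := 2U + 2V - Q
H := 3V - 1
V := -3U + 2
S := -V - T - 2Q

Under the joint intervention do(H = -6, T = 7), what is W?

The joint intervention fixes H = -6, T = 7, removing each variable's own equation.
V = -3U + 2  [with U=3]  = -7
W = -2V + H - T  [with V=-7, H=-6, T=7]  = 1

1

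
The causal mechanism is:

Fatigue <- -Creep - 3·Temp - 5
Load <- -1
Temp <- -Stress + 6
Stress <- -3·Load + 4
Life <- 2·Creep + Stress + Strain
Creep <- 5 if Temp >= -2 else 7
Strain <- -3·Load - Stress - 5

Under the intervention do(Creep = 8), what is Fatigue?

The intervention breaks the incoming arrows to Creep: Creep <- 5 if Temp >= -2 else 7 no longer applies, and Creep = 8.
Stress = -3·Load + 4  [with Load=-1]  = 7
Temp = -Stress + 6  [with Stress=7]  = -1
Fatigue = -Creep - 3·Temp - 5  [with Creep=8, Temp=-1]  = -10

-10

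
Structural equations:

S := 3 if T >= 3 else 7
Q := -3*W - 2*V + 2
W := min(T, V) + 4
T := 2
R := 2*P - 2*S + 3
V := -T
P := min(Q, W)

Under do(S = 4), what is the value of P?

0

Under do(S=4), the mechanism S := 3 if T >= 3 else 7 is discarded; S is fixed at 4.
No directed path runs from S to P, so P keeps its natural value.
V = -T  [with T=2]  = -2
W = min(T, V) + 4  [with T=2, V=-2]  = 2
Q = -3*W - 2*V + 2  [with W=2, V=-2]  = 0
P = min(Q, W)  [with Q=0, W=2]  = 0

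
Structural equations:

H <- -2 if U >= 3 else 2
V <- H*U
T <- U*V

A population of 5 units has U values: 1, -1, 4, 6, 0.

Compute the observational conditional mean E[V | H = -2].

-10

Observing H=-2 restricts to units where H's equation naturally yields -2: U ∈ {4, 6}. In that subpopulation V = -8, -12, mean -10.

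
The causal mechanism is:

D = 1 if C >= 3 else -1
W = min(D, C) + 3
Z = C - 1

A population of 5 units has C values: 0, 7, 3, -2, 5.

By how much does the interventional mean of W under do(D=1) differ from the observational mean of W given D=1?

Under do(D=1), D's equation is replaced by D=1 for every unit. Per-unit W: 3, 4, 4, 1, 4. Mean = 3.2.
E[W|D=1] averages over only the 3 units with D=1 (C = 7, 3, 5): W = 4, 4, 4, mean 4.
Difference = 3.2 − 4 = -0.8.

-0.8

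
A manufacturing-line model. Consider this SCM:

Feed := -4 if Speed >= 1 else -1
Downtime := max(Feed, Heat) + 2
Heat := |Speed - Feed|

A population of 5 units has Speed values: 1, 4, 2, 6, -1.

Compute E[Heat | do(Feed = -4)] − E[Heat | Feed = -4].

Every unit gets Feed=-4 under the intervention. Heat values become 5, 8, 6, 10, 3; E[Heat|do(Feed=-4)] = 6.4.
Conditioning on Feed=-4 selects the 4 unit(s) with Speed ∈ {1, 4, 2, 6}. Their Heat values: 5, 8, 6, 10. Mean = 7.25.
Difference = 6.4 − 7.25 = -0.85.

-0.85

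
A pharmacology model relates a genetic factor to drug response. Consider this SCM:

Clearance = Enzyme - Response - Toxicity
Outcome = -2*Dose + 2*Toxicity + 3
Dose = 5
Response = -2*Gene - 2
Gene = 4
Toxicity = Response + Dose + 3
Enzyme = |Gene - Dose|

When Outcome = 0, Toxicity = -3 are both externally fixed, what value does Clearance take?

Setting Outcome = 0, Toxicity = -3 by intervention discards those variables' equations.
Enzyme = |Gene - Dose|  [with Gene=4, Dose=5]  = 1
Response = -2*Gene - 2  [with Gene=4]  = -10
Clearance = Enzyme - Response - Toxicity  [with Enzyme=1, Response=-10, Toxicity=-3]  = 14

14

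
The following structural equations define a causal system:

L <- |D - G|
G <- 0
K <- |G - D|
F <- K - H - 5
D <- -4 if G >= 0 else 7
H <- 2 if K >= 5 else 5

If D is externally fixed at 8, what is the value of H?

2

do(D=8) replaces the equation D <- -4 if G >= 0 else 7 with the constant D = 8.
K = |G - D|  [with G=0, D=8]  = 8
H = 2 if K >= 5 else 5  [with K=8]  = 2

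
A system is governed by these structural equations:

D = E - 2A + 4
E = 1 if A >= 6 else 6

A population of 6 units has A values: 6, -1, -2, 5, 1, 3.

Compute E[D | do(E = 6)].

6

Every unit gets E=6 under the intervention. D values become -2, 12, 14, 0, 8, 4; E[D|do(E=6)] = 6.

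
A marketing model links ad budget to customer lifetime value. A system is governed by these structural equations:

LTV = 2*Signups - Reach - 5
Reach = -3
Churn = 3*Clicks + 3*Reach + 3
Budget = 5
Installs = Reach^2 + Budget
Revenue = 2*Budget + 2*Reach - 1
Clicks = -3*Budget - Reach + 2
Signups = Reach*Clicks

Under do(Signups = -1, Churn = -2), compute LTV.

-4

Setting Signups = -1, Churn = -2 by intervention discards those variables' equations.
LTV = 2*Signups - Reach - 5  [with Signups=-1, Reach=-3]  = -4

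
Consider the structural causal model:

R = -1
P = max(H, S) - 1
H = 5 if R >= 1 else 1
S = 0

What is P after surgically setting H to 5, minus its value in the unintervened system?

The intervention breaks the incoming arrows to H: H = 5 if R >= 1 else 1 no longer applies, and H = 5.
P = max(H, S) - 1  [with H=5, S=0]  = 4
Without intervention: H = 5 if R >= 1 else 1  [with R=-1]  = 1; P = max(H, S) - 1  [with H=1, S=0]  = 0.
Change = 4 − 0 = 4.

4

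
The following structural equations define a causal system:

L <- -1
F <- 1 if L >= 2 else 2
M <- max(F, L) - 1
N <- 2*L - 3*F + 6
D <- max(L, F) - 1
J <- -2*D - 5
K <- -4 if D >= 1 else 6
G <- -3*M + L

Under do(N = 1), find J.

Under do(N=1), the mechanism N <- 2*L - 3*F + 6 is discarded; N is fixed at 1.
Since J is not a descendant of the intervened variable, it is unaffected.
F = 1 if L >= 2 else 2  [with L=-1]  = 2
D = max(L, F) - 1  [with L=-1, F=2]  = 1
J = -2*D - 5  [with D=1]  = -7

-7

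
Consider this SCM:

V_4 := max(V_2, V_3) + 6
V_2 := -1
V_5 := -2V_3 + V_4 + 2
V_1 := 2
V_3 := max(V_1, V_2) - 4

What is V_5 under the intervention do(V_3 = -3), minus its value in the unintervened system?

2

do(V_3=-3) replaces the equation V_3 := max(V_1, V_2) - 4 with the constant V_3 = -3.
V_4 = max(V_2, V_3) + 6  [with V_2=-1, V_3=-3]  = 5
V_5 = -2V_3 + V_4 + 2  [with V_3=-3, V_4=5]  = 13
Without intervention: V_3 = max(V_1, V_2) - 4  [with V_1=2, V_2=-1]  = -2; V_4 = max(V_2, V_3) + 6  [with V_2=-1, V_3=-2]  = 5; V_5 = -2V_3 + V_4 + 2  [with V_3=-2, V_4=5]  = 11.
Change = 13 − 11 = 2.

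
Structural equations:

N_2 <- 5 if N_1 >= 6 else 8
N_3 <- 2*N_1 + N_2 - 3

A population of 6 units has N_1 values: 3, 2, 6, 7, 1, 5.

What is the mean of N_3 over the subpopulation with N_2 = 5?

Observing N_2=5 restricts to units where N_2's equation naturally yields 5: N_1 ∈ {6, 7}. In that subpopulation N_3 = 14, 16, mean 15.

15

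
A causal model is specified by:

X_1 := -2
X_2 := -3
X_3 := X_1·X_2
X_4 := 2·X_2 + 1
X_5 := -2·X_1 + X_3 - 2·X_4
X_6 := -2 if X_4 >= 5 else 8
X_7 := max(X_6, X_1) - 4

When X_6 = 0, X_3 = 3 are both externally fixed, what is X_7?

Under do(X_6 = 0, X_3 = 3), each intervened variable's structural equation is replaced by its fixed value.
X_7 = max(X_6, X_1) - 4  [with X_6=0, X_1=-2]  = -4

-4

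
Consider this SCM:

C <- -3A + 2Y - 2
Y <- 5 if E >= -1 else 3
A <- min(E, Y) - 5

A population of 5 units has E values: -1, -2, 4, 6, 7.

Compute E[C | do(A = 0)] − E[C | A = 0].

-0.8

Every unit gets A=0 under the intervention. C values become 8, 4, 8, 8, 8; E[C|do(A=0)] = 7.2.
E[C|A=0] averages over only the 2 units with A=0 (E = 6, 7): C = 8, 8, mean 8.
Difference = 7.2 − 8 = -0.8.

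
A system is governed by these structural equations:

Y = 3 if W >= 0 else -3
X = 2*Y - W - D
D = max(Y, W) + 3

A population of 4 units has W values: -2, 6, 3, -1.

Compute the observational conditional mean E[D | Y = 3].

E[D|Y=3] averages over only the 2 units with Y=3 (W = 6, 3): D = 9, 6, mean 7.5.

7.5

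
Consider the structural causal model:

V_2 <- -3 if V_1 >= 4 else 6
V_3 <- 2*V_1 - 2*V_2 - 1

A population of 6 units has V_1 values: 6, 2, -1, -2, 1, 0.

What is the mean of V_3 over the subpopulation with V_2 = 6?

-13

Observing V_2=6 restricts to units where V_2's equation naturally yields 6: V_1 ∈ {2, -1, -2, 1, 0}. In that subpopulation V_3 = -9, -15, -17, -11, -13, mean -13.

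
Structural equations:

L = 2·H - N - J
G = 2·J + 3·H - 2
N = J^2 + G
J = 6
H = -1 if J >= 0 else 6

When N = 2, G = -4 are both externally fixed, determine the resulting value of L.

The joint intervention fixes N = 2, G = -4, removing each variable's own equation.
H = -1 if J >= 0 else 6  [with J=6]  = -1
L = 2·H - N - J  [with H=-1, N=2, J=6]  = -10

-10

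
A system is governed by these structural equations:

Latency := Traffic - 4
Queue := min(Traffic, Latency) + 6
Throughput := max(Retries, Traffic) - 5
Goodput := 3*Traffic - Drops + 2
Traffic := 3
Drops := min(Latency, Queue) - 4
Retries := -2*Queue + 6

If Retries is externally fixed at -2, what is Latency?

Under do(Retries=-2), the mechanism Retries := -2*Queue + 6 is discarded; Retries is fixed at -2.
No directed path runs from Retries to Latency, so Latency keeps its natural value.
Latency = Traffic - 4  [with Traffic=3]  = -1

-1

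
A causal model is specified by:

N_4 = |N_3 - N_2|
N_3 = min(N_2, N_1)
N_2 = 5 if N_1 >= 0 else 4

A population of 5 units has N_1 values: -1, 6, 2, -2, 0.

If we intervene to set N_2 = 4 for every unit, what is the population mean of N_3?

do(N_2=4) breaks N_2's dependence on N_1. With N_2=4 fixed, N_3 across the units is -1, 4, 2, -2, 0, mean 0.6.

0.6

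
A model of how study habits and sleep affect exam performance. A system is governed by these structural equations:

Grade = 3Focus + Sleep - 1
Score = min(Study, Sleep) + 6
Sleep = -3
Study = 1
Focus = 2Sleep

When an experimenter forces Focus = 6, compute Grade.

do(Focus=6) replaces the equation Focus = 2Sleep with the constant Focus = 6.
Grade = 3Focus + Sleep - 1  [with Focus=6, Sleep=-3]  = 14

14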